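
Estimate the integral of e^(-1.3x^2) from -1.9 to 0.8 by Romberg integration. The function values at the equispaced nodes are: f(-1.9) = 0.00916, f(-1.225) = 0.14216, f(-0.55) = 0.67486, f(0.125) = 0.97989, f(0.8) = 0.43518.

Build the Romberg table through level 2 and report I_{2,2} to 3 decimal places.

I_{0,0} (trapezoid, 1 panel, h=2.7000): 0.59986
I_{1,0} (trapezoid, 2 panels, h=1.3500): 1.21099
I_{2,0} (trapezoid, 4 panels, h=0.6750): 1.36288
I_{1,1} = 1.21099 + (1.21099 − 0.59986)/3 = 1.41470
I_{2,1} = 1.36288 + (1.36288 − 1.21099)/3 = 1.41351
I_{2,2} = 1.41351 + (1.41351 − 1.41470)/15 = 1.41343

1.413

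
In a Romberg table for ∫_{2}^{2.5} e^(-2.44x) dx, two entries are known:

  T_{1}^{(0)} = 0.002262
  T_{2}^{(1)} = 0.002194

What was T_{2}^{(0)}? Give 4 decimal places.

0.0022

From T_{2}^{(1)} = (4·T_{2}^{(0)} − T_{1}^{(0)})/3, solve for T_{2}^{(0)}:
4·T_{2}^{(0)} = 3·0.002194 + 0.002262 = 0.008844
T_{2}^{(0)} = 0.002211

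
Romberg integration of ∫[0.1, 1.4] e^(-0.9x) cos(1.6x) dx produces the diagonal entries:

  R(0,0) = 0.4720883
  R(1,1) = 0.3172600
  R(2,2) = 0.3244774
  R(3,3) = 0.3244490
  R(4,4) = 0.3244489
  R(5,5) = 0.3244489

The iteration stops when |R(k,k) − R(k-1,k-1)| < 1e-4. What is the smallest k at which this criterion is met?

|R(1,1) − R(0,0)| = 0.1548283 ≥ 1e-4
|R(2,2) − R(1,1)| = 0.0072174 ≥ 1e-4
|R(3,3) − R(2,2)| = 0.0000284 < 1e-4

k = 3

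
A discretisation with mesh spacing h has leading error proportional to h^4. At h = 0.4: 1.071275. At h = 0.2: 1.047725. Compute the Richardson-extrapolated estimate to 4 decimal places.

Extrapolated value = (16·A(h/2) − A(h)) / (16 − 1)
= (16·1.047725 − 1.071275) / 15
= 15.692325 / 15 = 1.046155

1.0462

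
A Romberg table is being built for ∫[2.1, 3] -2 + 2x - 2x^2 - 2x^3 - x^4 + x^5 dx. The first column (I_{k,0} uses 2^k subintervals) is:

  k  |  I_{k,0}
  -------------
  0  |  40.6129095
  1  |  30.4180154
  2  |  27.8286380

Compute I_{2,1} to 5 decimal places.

26.96551

I_{2,1} = (4·27.8286380 − 30.4180154) / 3 = 26.9655122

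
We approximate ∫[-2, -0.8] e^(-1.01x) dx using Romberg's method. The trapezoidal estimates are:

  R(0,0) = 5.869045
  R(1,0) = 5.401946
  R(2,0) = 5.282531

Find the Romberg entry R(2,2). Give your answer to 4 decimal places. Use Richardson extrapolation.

R(1,1) = (4·5.401946 − 5.869045) / 3 = 5.246246
R(2,1) = (4·5.282531 − 5.401946) / 3 = 5.242726
R(2,2) = 5.242726 + (5.242726 − 5.246246)/15 = 5.242491

5.2425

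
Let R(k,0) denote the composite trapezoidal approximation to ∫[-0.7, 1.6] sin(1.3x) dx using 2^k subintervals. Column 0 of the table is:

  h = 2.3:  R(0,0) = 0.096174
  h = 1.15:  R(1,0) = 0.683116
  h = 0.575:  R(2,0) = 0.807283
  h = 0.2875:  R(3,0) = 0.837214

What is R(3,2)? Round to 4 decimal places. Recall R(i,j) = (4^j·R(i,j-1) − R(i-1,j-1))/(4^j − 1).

0.8471

Richardson extrapolation on the trapezoidal column (denominator 4−1=3):
R(2,1) = 0.807283 + (0.807283 − 0.683116)/3 = 0.848672
R(3,1) = 0.837214 + (0.837214 − 0.807283)/3 = 0.847191
R(3,2) = 0.847191 + (0.847191 − 0.848672)/15 = 0.847092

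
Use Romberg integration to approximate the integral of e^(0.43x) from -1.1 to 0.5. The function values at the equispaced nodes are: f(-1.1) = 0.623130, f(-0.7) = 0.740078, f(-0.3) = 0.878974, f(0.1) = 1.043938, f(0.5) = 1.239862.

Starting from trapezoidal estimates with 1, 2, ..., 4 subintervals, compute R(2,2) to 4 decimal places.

1.4343

R(0,0) (trapezoid, 1 panel, h=1.6000): 1.490394
R(1,0) (trapezoid, 2 panels, h=0.8000): 1.448376
R(2,0) (trapezoid, 4 panels, h=0.4000): 1.437794
R(1,1) = 1.448376 + (1.448376 − 1.490394)/3 = 1.434370
R(2,1) = 1.437794 + (1.437794 − 1.448376)/3 = 1.434267
R(2,2) = 1.434267 + (1.434267 − 1.434370)/15 = 1.434260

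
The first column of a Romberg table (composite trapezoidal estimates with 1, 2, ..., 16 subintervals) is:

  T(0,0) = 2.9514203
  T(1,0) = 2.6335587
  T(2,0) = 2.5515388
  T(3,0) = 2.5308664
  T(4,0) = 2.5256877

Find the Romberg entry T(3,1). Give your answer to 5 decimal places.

2.52398

Richardson extrapolation on the trapezoidal column (denominator 4−1=3):
T(3,1) = 2.5308664 + (2.5308664 − 2.5515388)/3 = 2.5239756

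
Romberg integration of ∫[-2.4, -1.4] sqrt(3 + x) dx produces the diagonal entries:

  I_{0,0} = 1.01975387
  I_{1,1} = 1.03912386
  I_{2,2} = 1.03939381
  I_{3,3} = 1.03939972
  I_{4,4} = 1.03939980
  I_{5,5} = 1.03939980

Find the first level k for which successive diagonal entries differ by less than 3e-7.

k = 4

|I_{1,1} − I_{0,0}| = 0.01936999 ≥ 3e-7
|I_{2,2} − I_{1,1}| = 0.00026995 ≥ 3e-7
|I_{3,3} − I_{2,2}| = 0.00000591 ≥ 3e-7
|I_{4,4} − I_{3,3}| = 0.00000008 < 3e-7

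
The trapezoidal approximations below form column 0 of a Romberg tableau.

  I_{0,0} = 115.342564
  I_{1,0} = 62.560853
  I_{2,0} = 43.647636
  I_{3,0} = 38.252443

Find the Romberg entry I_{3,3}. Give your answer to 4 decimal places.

I_{1,1} = 62.560853 + (62.560853 − 115.342564)/3 = 44.966949
I_{2,1} = (4·43.647636 − 62.560853) / 3 = 37.343230
I_{3,1} = 38.252443 + (38.252443 − 43.647636)/3 = 36.454045
I_{2,2} = (16·37.343230 − 44.966949) / 15 = 36.834982
I_{3,2} = (16·36.454045 − 37.343230) / 15 = 36.394766
I_{3,3} = (64·36.394766 − 36.834982) / 63 = 36.387778

36.3878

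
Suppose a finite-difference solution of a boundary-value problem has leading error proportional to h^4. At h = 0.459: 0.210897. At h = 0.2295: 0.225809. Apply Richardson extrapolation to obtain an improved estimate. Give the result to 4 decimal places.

0.2268

The leading error scales as h^4; refining by a factor of 2 reduces it by 2^4 = 16.
Extrapolated value = (16·A(h/2) − A(h)) / (16 − 1)
= (16·0.225809 − 0.210897) / 15
= 3.402047 / 15 = 0.226803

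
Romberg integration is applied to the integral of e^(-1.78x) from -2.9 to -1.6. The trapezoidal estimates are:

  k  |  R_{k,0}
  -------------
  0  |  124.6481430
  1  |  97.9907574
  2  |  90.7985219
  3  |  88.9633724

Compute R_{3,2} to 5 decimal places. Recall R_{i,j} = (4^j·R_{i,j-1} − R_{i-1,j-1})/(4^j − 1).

88.34836

R_{2,1} = 90.7985219 + (90.7985219 − 97.9907574)/3 = 88.4011101
R_{3,1} = 88.9633724 + (88.9633724 − 90.7985219)/3 = 88.3516559
R_{3,2} = 88.3516559 + (88.3516559 − 88.4011101)/15 = 88.3483590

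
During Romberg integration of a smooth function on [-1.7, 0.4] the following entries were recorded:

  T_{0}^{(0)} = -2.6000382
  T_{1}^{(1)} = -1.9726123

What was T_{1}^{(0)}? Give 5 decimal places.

-2.12947

From T_{1}^{(1)} = (4·T_{1}^{(0)} − T_{0}^{(0)})/3, solve for T_{1}^{(0)}:
4·T_{1}^{(0)} = 3·(-1.9726123) + (-2.6000382) = -8.5178751
T_{1}^{(0)} = -2.1294688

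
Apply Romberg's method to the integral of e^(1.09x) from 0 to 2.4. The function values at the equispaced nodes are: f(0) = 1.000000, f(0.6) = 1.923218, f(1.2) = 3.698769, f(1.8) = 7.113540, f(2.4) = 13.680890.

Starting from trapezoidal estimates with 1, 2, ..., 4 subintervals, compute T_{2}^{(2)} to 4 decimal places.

T_{0}^{(0)} (trapezoid, 1 panel, h=2.4000): 17.617068
T_{1}^{(0)} (trapezoid, 2 panels, h=1.2000): 13.247057
T_{2}^{(0)} (trapezoid, 4 panels, h=0.6000): 12.045583
T_{1}^{(1)} = 13.247057 + (13.247057 − 17.617068)/3 = 11.790387
T_{2}^{(1)} = 12.045583 + (12.045583 − 13.247057)/3 = 11.645092
T_{2}^{(2)} = 11.645092 + (11.645092 − 11.790387)/15 = 11.635406

11.6354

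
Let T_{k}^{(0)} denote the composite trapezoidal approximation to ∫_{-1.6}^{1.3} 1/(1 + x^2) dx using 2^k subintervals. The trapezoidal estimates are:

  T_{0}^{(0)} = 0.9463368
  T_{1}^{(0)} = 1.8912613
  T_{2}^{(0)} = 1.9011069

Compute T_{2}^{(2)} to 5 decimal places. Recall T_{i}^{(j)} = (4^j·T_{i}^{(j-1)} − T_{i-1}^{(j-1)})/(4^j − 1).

1.88427

Richardson extrapolation on the trapezoidal column (denominator 4−1=3):
T_{1}^{(1)} = 1.8912613 + (1.8912613 − 0.9463368)/3 = 2.2062361
T_{2}^{(1)} = (4·1.9011069 − 1.8912613) / 3 = 1.9043888
T_{2}^{(2)} = (16·1.9043888 − 2.2062361) / 15 = 1.8842656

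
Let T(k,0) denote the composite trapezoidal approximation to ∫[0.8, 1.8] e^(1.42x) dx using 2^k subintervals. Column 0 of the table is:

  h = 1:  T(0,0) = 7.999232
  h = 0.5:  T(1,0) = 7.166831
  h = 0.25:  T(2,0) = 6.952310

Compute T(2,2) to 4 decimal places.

6.8802

T(1,1) = (4·7.166831 − 7.999232) / 3 = 6.889364
T(2,1) = (4·6.952310 − 7.166831) / 3 = 6.880803
T(2,2) = (16·6.880803 − 6.889364) / 15 = 6.880232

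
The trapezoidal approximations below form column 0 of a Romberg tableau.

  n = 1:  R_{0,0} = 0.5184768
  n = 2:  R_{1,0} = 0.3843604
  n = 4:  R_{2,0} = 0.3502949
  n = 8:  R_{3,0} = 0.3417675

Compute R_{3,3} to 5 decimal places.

0.33892

Richardson extrapolation on the trapezoidal column (denominator 4−1=3):
R_{1,1} = (4·0.3843604 − 0.5184768) / 3 = 0.3396549
R_{2,1} = (4·0.3502949 − 0.3843604) / 3 = 0.3389397
R_{3,1} = 0.3417675 + (0.3417675 − 0.3502949)/3 = 0.3389250
R_{2,2} = 0.3389397 + (0.3389397 − 0.3396549)/15 = 0.3388920
R_{3,2} = (16·0.3389250 − 0.3389397) / 15 = 0.3389240
R_{3,3} = 0.3389240 + (0.3389240 − 0.3388920)/63 = 0.3389245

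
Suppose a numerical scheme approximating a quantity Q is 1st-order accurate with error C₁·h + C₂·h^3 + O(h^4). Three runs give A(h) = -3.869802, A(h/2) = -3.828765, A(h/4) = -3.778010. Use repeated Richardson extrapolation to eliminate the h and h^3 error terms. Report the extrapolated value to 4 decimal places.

-3.7186

First eliminate the h term (factor 2^1 = 2):
  B₁ = (2·(-3.828765) − (-3.869802))/1 = -3.787728
  B₂ = (2·(-3.778010) − (-3.828765))/1 = -3.727255
Then eliminate the h^3 term (factor 2^3 = 8):
  (8·(-3.727255) − (-3.787728))/7 = -3.718616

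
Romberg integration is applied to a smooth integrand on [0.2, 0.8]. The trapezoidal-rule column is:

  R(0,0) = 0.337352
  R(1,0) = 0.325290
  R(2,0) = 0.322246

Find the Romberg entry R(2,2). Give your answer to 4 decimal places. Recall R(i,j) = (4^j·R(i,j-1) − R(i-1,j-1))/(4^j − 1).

0.3212

R(1,1) = 0.325290 + (0.325290 − 0.337352)/3 = 0.321269
R(2,1) = 0.322246 + (0.322246 − 0.325290)/3 = 0.321231
R(2,2) = 0.321231 + (0.321231 − 0.321269)/15 = 0.321228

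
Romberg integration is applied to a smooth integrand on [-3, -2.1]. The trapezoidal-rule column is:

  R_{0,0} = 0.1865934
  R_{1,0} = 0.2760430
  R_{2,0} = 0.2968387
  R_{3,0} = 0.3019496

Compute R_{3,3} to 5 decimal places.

R_{1,1} = 0.2760430 + (0.2760430 − 0.1865934)/3 = 0.3058595
R_{2,1} = 0.2968387 + (0.2968387 − 0.2760430)/3 = 0.3037706
R_{3,1} = (4·0.3019496 − 0.2968387) / 3 = 0.3036532
R_{2,2} = (16·0.3037706 − 0.3058595) / 15 = 0.3036313
R_{3,2} = (16·0.3036532 − 0.3037706) / 15 = 0.3036454
R_{3,3} = 0.3036454 + (0.3036454 − 0.3036313)/63 = 0.3036456

0.30365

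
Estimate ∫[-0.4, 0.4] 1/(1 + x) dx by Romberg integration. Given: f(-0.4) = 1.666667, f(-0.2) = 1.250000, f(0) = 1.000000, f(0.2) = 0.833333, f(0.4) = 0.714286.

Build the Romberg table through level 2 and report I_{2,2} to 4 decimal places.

0.8474

I_{0,0} (trapezoid, 1 panel, h=0.8000): 0.952381
I_{1,0} (trapezoid, 2 panels, h=0.4000): 0.876191
I_{2,0} (trapezoid, 4 panels, h=0.2000): 0.854762
I_{1,1} = 0.876191 + (0.876191 − 0.952381)/3 = 0.850794
I_{2,1} = 0.854762 + (0.854762 − 0.876191)/3 = 0.847619
I_{2,2} = 0.847619 + (0.847619 − 0.850794)/15 = 0.847407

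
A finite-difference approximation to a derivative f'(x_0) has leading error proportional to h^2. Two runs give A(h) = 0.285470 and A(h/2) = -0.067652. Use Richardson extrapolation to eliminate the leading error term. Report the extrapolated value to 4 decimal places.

-0.1854

Extrapolated value = (4·A(h/2) − A(h)) / (4 − 1)
= (4·(-0.067652) − 0.285470) / 3
= -0.556078 / 3 = -0.185359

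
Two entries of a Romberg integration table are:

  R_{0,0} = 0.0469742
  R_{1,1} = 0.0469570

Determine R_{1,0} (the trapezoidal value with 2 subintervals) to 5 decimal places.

0.04696

From R_{1,1} = (4·R_{1,0} − R_{0,0})/3, solve for R_{1,0}:
4·R_{1,0} = 3·0.0469570 + 0.0469742 = 0.1878452
R_{1,0} = 0.0469613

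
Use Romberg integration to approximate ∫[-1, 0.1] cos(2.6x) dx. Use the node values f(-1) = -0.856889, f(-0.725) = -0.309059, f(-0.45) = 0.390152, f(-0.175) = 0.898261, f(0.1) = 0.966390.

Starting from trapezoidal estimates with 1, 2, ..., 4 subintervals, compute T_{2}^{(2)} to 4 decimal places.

0.2970

T_{0}^{(0)} (trapezoid, 1 panel, h=1.1000): 0.060226
T_{1}^{(0)} (trapezoid, 2 panels, h=0.5500): 0.244696
T_{2}^{(0)} (trapezoid, 4 panels, h=0.2750): 0.284379
T_{1}^{(1)} = 0.244696 + (0.244696 − 0.060226)/3 = 0.306186
T_{2}^{(1)} = 0.284379 + (0.284379 − 0.244696)/3 = 0.297607
T_{2}^{(2)} = 0.297607 + (0.297607 − 0.306186)/15 = 0.297035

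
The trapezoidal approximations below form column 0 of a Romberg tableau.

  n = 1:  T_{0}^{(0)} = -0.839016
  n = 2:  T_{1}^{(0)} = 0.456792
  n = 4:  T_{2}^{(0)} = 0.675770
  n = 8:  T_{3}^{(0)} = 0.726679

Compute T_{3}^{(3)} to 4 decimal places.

0.7434

Richardson extrapolation on the trapezoidal column (denominator 4−1=3):
T_{1}^{(1)} = 0.456792 + (0.456792 − (-0.839016))/3 = 0.888728
T_{2}^{(1)} = 0.675770 + (0.675770 − 0.456792)/3 = 0.748763
T_{3}^{(1)} = (4·0.726679 − 0.675770) / 3 = 0.743649
T_{2}^{(2)} = (16·0.748763 − 0.888728) / 15 = 0.739432
T_{3}^{(2)} = (16·0.743649 − 0.748763) / 15 = 0.743308
T_{3}^{(3)} = (64·0.743308 − 0.739432) / 63 = 0.743370
(Column j=1 coincides with Simpson's rule on the same nodes.)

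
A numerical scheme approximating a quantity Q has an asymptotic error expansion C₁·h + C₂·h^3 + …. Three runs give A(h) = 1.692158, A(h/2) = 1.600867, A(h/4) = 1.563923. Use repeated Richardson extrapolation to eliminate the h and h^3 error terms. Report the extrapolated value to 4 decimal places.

1.5295

First eliminate the h term (factor 2^1 = 2):
  B₁ = (2·1.600867 − 1.692158)/1 = 1.509576
  B₂ = (2·1.563923 − 1.600867)/1 = 1.526979
Then eliminate the h^3 term (factor 2^3 = 8):
  (8·1.526979 − 1.509576)/7 = 1.529465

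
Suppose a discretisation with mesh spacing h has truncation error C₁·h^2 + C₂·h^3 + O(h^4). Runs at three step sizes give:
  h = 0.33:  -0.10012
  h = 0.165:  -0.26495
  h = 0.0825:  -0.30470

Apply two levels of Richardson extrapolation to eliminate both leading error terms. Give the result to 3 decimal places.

-0.318

First eliminate the h^2 term (factor 2^2 = 4):
  B₁ = (4·(-0.26495) − (-0.10012))/3 = -0.31989
  B₂ = (4·(-0.30470) − (-0.26495))/3 = -0.31795
Then eliminate the h^3 term (factor 2^3 = 8):
  (8·(-0.31795) − (-0.31989))/7 = -0.31767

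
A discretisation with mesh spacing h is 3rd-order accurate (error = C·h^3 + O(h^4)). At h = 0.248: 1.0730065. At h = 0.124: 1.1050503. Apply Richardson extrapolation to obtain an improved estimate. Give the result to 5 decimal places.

Extrapolated value = (8·A(h/2) − A(h)) / (8 − 1)
= (8·1.1050503 − 1.0730065) / 7
= 7.7673959 / 7 = 1.1096280

1.10963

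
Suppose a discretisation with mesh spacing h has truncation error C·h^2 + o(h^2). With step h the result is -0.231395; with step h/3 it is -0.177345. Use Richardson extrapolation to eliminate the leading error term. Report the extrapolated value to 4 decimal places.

The leading error scales as h^2; refining by a factor of 3 reduces it by 3^2 = 9.
Extrapolated value = (9·A(h/3) − A(h)) / (9 − 1)
= (9·(-0.177345) − (-0.231395)) / 8
= -1.364710 / 8 = -0.170589

-0.1706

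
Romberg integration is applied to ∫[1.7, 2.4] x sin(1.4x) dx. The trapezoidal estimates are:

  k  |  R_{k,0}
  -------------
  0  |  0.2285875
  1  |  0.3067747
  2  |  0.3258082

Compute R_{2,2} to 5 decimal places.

0.33211

R_{1,1} = (4·0.3067747 − 0.2285875) / 3 = 0.3328371
R_{2,1} = (4·0.3258082 − 0.3067747) / 3 = 0.3321527
R_{2,2} = 0.3321527 + (0.3321527 − 0.3328371)/15 = 0.3321071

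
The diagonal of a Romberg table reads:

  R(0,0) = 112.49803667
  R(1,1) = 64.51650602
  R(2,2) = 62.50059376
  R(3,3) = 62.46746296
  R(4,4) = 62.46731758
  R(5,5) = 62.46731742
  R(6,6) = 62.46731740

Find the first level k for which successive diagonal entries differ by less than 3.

k = 2

|R(1,1) − R(0,0)| = 47.98153065 ≥ 3
|R(2,2) − R(1,1)| = 2.01591226 < 3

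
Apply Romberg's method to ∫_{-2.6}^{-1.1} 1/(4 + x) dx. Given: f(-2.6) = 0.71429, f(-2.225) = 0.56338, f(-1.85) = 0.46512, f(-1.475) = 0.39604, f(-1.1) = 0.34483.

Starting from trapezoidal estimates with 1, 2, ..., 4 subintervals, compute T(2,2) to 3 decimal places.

0.728

T(0,0) (trapezoid, 1 panel, h=1.5000): 0.79434
T(1,0) (trapezoid, 2 panels, h=0.7500): 0.74601
T(2,0) (trapezoid, 4 panels, h=0.3750): 0.73279
T(1,1) = 0.74601 + (0.74601 − 0.79434)/3 = 0.72990
T(2,1) = 0.73279 + (0.73279 − 0.74601)/3 = 0.72838
T(2,2) = 0.72838 + (0.72838 − 0.72990)/15 = 0.72828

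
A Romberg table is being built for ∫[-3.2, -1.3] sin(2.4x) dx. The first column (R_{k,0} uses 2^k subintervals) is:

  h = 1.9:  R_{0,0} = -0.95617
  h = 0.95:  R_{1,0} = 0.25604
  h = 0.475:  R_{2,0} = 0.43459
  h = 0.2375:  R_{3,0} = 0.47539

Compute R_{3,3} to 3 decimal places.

R_{1,1} = 0.25604 + (0.25604 − (-0.95617))/3 = 0.66011
R_{2,1} = (4·0.43459 − 0.25604) / 3 = 0.49411
R_{3,1} = (4·0.47539 − 0.43459) / 3 = 0.48899
R_{2,2} = (16·0.49411 − 0.66011) / 15 = 0.48304
R_{3,2} = 0.48899 + (0.48899 − 0.49411)/15 = 0.48865
R_{3,3} = 0.48865 + (0.48865 − 0.48304)/63 = 0.48874
(Column j=1 coincides with Simpson's rule on the same nodes.)

0.489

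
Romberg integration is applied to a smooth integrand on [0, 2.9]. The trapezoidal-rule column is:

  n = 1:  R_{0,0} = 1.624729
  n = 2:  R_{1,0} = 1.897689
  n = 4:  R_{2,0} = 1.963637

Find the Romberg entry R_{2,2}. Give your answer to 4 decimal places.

Richardson extrapolation on the trapezoidal column (denominator 4−1=3):
R_{1,1} = 1.897689 + (1.897689 − 1.624729)/3 = 1.988676
R_{2,1} = (4·1.963637 − 1.897689) / 3 = 1.985620
R_{2,2} = 1.985620 + (1.985620 − 1.988676)/15 = 1.985416
(Column j=1 coincides with Simpson's rule on the same nodes.)

1.9854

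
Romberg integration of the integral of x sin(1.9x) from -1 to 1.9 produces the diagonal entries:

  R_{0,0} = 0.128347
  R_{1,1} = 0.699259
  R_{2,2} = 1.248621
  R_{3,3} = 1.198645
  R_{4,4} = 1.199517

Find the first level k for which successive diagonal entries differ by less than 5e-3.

k = 4

|R_{1,1} − R_{0,0}| = 0.570912 ≥ 5e-3
|R_{2,2} − R_{1,1}| = 0.549362 ≥ 5e-3
|R_{3,3} − R_{2,2}| = 0.049976 ≥ 5e-3
|R_{4,4} − R_{3,3}| = 0.000872 < 5e-3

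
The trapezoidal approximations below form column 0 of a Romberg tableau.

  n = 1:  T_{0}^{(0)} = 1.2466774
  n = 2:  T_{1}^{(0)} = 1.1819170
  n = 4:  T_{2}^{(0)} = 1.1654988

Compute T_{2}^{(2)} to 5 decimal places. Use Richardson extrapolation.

1.16001

T_{1}^{(1)} = 1.1819170 + (1.1819170 − 1.2466774)/3 = 1.1603302
T_{2}^{(1)} = 1.1654988 + (1.1654988 − 1.1819170)/3 = 1.1600261
T_{2}^{(2)} = 1.1600261 + (1.1600261 − 1.1603302)/15 = 1.1600058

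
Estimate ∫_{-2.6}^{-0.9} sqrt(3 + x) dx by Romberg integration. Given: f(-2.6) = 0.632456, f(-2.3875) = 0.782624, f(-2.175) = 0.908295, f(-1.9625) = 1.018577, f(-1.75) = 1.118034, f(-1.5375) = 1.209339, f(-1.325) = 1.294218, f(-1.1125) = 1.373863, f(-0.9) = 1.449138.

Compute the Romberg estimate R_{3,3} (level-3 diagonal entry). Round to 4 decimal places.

R_{0,0} (trapezoid, 1 panel, h=1.7000): 1.769355
R_{1,0} (trapezoid, 2 panels, h=0.8500): 1.835006
R_{2,0} (trapezoid, 4 panels, h=0.4250): 1.853571
R_{3,0} (trapezoid, 8 panels, h=0.2125): 1.858471
R_{1,1} = 1.835006 + (1.835006 − 1.769355)/3 = 1.856890
R_{2,1} = 1.853571 + (1.853571 − 1.835006)/3 = 1.859759
R_{3,1} = 1.858471 + (1.858471 − 1.853571)/3 = 1.860104
R_{2,2} = 1.859759 + (1.859759 − 1.856890)/15 = 1.859950
R_{3,2} = 1.860104 + (1.860104 − 1.859759)/15 = 1.860127
R_{3,3} = 1.860127 + (1.860127 − 1.859950)/63 = 1.860130

1.8601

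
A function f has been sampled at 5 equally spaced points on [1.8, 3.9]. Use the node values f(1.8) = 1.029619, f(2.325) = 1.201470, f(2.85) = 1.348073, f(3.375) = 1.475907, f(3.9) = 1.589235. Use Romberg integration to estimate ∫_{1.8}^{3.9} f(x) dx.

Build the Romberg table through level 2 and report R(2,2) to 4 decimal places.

R(0,0) (trapezoid, 1 panel, h=2.1000): 2.749797
R(1,0) (trapezoid, 2 panels, h=1.0500): 2.790375
R(2,0) (trapezoid, 4 panels, h=0.5250): 2.800810
R(1,1) = 2.790375 + (2.790375 − 2.749797)/3 = 2.803901
R(2,1) = 2.800810 + (2.800810 − 2.790375)/3 = 2.804288
R(2,2) = 2.804288 + (2.804288 − 2.803901)/15 = 2.804314

2.8043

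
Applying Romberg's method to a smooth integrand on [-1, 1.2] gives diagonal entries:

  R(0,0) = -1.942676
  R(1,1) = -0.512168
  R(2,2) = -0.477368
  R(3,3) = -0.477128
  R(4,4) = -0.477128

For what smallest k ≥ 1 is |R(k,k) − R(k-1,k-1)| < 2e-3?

k = 3

|R(1,1) − R(0,0)| = 1.430508 ≥ 2e-3
|R(2,2) − R(1,1)| = 0.034800 ≥ 2e-3
|R(3,3) − R(2,2)| = 0.000240 < 2e-3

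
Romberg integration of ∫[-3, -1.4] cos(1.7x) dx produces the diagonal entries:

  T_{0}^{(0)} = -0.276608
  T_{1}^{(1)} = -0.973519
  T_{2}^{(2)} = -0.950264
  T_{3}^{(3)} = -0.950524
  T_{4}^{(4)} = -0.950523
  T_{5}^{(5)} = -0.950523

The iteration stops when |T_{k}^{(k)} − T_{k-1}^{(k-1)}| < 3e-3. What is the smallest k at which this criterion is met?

|T_{1}^{(1)} − T_{0}^{(0)}| = 0.696911 ≥ 3e-3
|T_{2}^{(2)} − T_{1}^{(1)}| = 0.023255 ≥ 3e-3
|T_{3}^{(3)} − T_{2}^{(2)}| = 0.000260 < 3e-3

k = 3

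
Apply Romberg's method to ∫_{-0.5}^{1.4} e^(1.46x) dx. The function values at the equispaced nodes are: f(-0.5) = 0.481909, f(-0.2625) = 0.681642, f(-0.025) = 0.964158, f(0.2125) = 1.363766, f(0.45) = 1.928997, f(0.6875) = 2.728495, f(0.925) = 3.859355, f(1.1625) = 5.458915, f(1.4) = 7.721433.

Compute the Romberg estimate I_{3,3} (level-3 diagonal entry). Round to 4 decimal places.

I_{0,0} (trapezoid, 1 panel, h=1.9000): 7.793175
I_{1,0} (trapezoid, 2 panels, h=0.9500): 5.729135
I_{2,0} (trapezoid, 4 panels, h=0.4750): 5.155736
I_{3,0} (trapezoid, 8 panels, h=0.2375): 5.008162
I_{1,1} = 5.729135 + (5.729135 − 7.793175)/3 = 5.041122
I_{2,1} = 5.155736 + (5.155736 − 5.729135)/3 = 4.964603
I_{3,1} = 5.008162 + (5.008162 − 5.155736)/3 = 4.958971
I_{2,2} = 4.964603 + (4.964603 − 5.041122)/15 = 4.959502
I_{3,2} = 4.958971 + (4.958971 − 4.964603)/15 = 4.958596
I_{3,3} = 4.958596 + (4.958596 − 4.959502)/63 = 4.958582

4.9586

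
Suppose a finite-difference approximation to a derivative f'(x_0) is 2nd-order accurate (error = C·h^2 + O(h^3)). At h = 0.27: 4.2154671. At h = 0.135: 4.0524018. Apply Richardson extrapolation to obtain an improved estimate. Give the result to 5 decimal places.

Extrapolated value = (4·A(h/2) − A(h)) / (4 − 1)
= (4·4.0524018 − 4.2154671) / 3
= 11.9941401 / 3 = 3.9980467

3.99805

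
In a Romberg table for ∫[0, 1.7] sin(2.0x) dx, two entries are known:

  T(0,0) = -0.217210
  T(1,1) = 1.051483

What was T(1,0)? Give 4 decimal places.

From T(1,1) = (4·T(1,0) − T(0,0))/3, solve for T(1,0):
4·T(1,0) = 3·1.051483 + (-0.217210) = 2.937239
T(1,0) = 0.734310

0.7343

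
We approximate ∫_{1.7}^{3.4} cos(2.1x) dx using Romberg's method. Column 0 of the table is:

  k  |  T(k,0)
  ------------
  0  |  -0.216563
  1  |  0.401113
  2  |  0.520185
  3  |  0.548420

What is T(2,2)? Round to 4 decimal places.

0.5567

T(1,1) = (4·0.401113 − (-0.216563)) / 3 = 0.607005
T(2,1) = 0.520185 + (0.520185 − 0.401113)/3 = 0.559876
T(2,2) = 0.559876 + (0.559876 − 0.607005)/15 = 0.556734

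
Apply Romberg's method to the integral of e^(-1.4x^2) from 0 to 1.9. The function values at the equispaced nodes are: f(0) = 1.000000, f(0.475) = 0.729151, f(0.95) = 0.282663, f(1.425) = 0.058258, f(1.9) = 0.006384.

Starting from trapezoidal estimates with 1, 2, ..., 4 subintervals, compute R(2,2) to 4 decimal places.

R(0,0) (trapezoid, 1 panel, h=1.9000): 0.956065
R(1,0) (trapezoid, 2 panels, h=0.9500): 0.746562
R(2,0) (trapezoid, 4 panels, h=0.4750): 0.747300
R(1,1) = 0.746562 + (0.746562 − 0.956065)/3 = 0.676728
R(2,1) = 0.747300 + (0.747300 − 0.746562)/3 = 0.747546
R(2,2) = 0.747546 + (0.747546 − 0.676728)/15 = 0.752267

0.7523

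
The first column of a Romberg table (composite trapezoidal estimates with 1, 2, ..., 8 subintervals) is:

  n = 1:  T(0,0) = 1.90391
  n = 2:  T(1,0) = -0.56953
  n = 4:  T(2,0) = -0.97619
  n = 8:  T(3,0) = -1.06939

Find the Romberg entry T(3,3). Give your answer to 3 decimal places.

-1.100

Richardson extrapolation on the trapezoidal column (denominator 4−1=3):
T(1,1) = -0.56953 + (-0.56953 − 1.90391)/3 = -1.39401
T(2,1) = -0.97619 + (-0.97619 − (-0.56953))/3 = -1.11174
T(3,1) = -1.06939 + (-1.06939 − (-0.97619))/3 = -1.10046
T(2,2) = -1.11174 + (-1.11174 − (-1.39401))/15 = -1.09292
T(3,2) = -1.10046 + (-1.10046 − (-1.11174))/15 = -1.09971
T(3,3) = -1.09971 + (-1.09971 − (-1.09292))/63 = -1.09982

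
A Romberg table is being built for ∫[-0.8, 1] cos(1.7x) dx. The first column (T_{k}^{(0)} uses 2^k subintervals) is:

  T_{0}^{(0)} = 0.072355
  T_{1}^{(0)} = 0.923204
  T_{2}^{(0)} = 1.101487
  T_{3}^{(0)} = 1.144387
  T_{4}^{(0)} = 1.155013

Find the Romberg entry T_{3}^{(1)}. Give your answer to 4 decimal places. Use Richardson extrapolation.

1.1587

T_{3}^{(1)} = (4·1.144387 − 1.101487) / 3 = 1.158687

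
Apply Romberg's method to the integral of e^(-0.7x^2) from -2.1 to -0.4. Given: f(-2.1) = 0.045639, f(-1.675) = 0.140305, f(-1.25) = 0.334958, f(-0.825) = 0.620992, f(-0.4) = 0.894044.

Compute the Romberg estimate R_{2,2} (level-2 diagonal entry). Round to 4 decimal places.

R_{0,0} (trapezoid, 1 panel, h=1.7000): 0.798731
R_{1,0} (trapezoid, 2 panels, h=0.8500): 0.684080
R_{2,0} (trapezoid, 4 panels, h=0.4250): 0.665591
R_{1,1} = 0.684080 + (0.684080 − 0.798731)/3 = 0.645863
R_{2,1} = 0.665591 + (0.665591 − 0.684080)/3 = 0.659428
R_{2,2} = 0.659428 + (0.659428 − 0.645863)/15 = 0.660332

0.6603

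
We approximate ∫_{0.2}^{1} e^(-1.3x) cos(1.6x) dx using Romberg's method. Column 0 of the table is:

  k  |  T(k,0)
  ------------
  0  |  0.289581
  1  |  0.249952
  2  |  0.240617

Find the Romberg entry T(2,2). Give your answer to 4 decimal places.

Richardson extrapolation on the trapezoidal column (denominator 4−1=3):
T(1,1) = (4·0.249952 − 0.289581) / 3 = 0.236742
T(2,1) = (4·0.240617 − 0.249952) / 3 = 0.237505
T(2,2) = (16·0.237505 − 0.236742) / 15 = 0.237556

0.2376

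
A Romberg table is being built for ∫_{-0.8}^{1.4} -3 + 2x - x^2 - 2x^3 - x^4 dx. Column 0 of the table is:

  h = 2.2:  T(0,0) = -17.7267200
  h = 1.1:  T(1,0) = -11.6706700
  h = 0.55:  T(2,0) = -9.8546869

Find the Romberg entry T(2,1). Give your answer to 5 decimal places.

Richardson extrapolation on the trapezoidal column (denominator 4−1=3):
T(2,1) = (4·(-9.8546869) − (-11.6706700)) / 3 = -9.2493592

-9.24936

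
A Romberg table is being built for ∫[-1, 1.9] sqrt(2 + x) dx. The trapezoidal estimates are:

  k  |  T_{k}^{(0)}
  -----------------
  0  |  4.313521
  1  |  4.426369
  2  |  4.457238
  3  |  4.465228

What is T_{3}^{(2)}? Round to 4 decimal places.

T_{2}^{(1)} = (4·4.457238 − 4.426369) / 3 = 4.467528
T_{3}^{(1)} = (4·4.465228 − 4.457238) / 3 = 4.467891
T_{3}^{(2)} = 4.467891 + (4.467891 − 4.467528)/15 = 4.467915

4.4679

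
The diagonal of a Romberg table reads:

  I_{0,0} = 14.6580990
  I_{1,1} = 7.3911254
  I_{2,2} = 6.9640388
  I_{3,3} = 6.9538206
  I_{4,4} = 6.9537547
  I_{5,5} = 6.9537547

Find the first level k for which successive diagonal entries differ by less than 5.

k = 2

|I_{1,1} − I_{0,0}| = 7.2669736 ≥ 5
|I_{2,2} − I_{1,1}| = 0.4270866 < 5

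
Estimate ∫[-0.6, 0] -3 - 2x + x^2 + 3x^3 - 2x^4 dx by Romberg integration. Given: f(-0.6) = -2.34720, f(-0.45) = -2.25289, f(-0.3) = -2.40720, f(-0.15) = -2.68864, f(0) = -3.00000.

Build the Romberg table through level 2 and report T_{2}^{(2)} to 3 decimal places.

T_{0}^{(0)} (trapezoid, 1 panel, h=0.6000): -1.60416
T_{1}^{(0)} (trapezoid, 2 panels, h=0.3000): -1.52424
T_{2}^{(0)} (trapezoid, 4 panels, h=0.1500): -1.50335
T_{1}^{(1)} = -1.52424 + (-1.52424 − (-1.60416))/3 = -1.49760
T_{2}^{(1)} = -1.50335 + (-1.50335 − (-1.52424))/3 = -1.49639
T_{2}^{(2)} = -1.49639 + (-1.49639 − (-1.49760))/15 = -1.49631

-1.496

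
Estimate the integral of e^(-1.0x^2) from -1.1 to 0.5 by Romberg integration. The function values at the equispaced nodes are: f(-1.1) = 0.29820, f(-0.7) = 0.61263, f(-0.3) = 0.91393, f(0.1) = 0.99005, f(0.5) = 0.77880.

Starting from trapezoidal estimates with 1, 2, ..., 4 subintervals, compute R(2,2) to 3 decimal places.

1.241

R(0,0) (trapezoid, 1 panel, h=1.6000): 0.86160
R(1,0) (trapezoid, 2 panels, h=0.8000): 1.16194
R(2,0) (trapezoid, 4 panels, h=0.4000): 1.22204
R(1,1) = 1.16194 + (1.16194 − 0.86160)/3 = 1.26205
R(2,1) = 1.22204 + (1.22204 − 1.16194)/3 = 1.24207
R(2,2) = 1.24207 + (1.24207 − 1.26205)/15 = 1.24074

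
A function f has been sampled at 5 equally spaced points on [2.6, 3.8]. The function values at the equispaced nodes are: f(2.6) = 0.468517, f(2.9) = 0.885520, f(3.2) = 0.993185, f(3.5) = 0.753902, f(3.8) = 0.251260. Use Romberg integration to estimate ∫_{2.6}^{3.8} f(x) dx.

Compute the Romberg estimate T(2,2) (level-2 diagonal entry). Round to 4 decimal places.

0.9256

T(0,0) (trapezoid, 1 panel, h=1.2000): 0.431866
T(1,0) (trapezoid, 2 panels, h=0.6000): 0.811844
T(2,0) (trapezoid, 4 panels, h=0.3000): 0.897749
T(1,1) = 0.811844 + (0.811844 − 0.431866)/3 = 0.938503
T(2,1) = 0.897749 + (0.897749 − 0.811844)/3 = 0.926384
T(2,2) = 0.926384 + (0.926384 − 0.938503)/15 = 0.925576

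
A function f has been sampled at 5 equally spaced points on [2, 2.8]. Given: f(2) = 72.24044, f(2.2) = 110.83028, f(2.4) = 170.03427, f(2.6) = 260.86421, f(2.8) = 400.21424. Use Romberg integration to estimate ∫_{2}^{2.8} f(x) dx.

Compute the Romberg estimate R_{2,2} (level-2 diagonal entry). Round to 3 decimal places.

153.261

R_{0,0} (trapezoid, 1 panel, h=0.8000): 188.98187
R_{1,0} (trapezoid, 2 panels, h=0.4000): 162.50464
R_{2,0} (trapezoid, 4 panels, h=0.2000): 155.59122
R_{1,1} = 162.50464 + (162.50464 − 188.98187)/3 = 153.67890
R_{2,1} = 155.59122 + (155.59122 − 162.50464)/3 = 153.28675
R_{2,2} = 153.28675 + (153.28675 − 153.67890)/15 = 153.26061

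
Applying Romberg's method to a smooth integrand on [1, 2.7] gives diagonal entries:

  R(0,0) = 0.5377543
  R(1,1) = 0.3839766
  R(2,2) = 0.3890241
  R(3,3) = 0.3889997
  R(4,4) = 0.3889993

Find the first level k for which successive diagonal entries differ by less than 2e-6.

|R(1,1) − R(0,0)| = 0.1537777 ≥ 2e-6
|R(2,2) − R(1,1)| = 0.0050475 ≥ 2e-6
|R(3,3) − R(2,2)| = 0.0000244 ≥ 2e-6
|R(4,4) − R(3,3)| = 0.0000004 < 2e-6

k = 4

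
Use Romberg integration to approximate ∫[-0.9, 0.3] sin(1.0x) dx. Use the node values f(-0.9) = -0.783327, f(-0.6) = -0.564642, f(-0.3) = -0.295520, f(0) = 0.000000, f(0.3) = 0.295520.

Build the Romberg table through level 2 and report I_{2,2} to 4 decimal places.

-0.3337

I_{0,0} (trapezoid, 1 panel, h=1.2000): -0.292684
I_{1,0} (trapezoid, 2 panels, h=0.6000): -0.323654
I_{2,0} (trapezoid, 4 panels, h=0.3000): -0.331220
I_{1,1} = -0.323654 + (-0.323654 − (-0.292684))/3 = -0.333977
I_{2,1} = -0.331220 + (-0.331220 − (-0.323654))/3 = -0.333742
I_{2,2} = -0.333742 + (-0.333742 − (-0.333977))/15 = -0.333726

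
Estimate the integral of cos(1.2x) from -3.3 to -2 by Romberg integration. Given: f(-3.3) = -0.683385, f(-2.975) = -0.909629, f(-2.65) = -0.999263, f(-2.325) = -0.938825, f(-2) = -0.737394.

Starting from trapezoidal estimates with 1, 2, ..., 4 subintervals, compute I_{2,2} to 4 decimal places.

-1.1713

I_{0,0} (trapezoid, 1 panel, h=1.3000): -0.923506
I_{1,0} (trapezoid, 2 panels, h=0.6500): -1.111274
I_{2,0} (trapezoid, 4 panels, h=0.3250): -1.156385
I_{1,1} = -1.111274 + (-1.111274 − (-0.923506))/3 = -1.173863
I_{2,1} = -1.156385 + (-1.156385 − (-1.111274))/3 = -1.171422
I_{2,2} = -1.171422 + (-1.171422 − (-1.173863))/15 = -1.171259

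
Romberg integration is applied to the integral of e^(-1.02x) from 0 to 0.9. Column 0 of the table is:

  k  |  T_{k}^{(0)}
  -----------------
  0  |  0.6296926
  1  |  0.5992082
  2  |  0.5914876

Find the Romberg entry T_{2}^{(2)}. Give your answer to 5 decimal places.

Richardson extrapolation on the trapezoidal column (denominator 4−1=3):
T_{1}^{(1)} = 0.5992082 + (0.5992082 − 0.6296926)/3 = 0.5890467
T_{2}^{(1)} = (4·0.5914876 − 0.5992082) / 3 = 0.5889141
T_{2}^{(2)} = 0.5889141 + (0.5889141 − 0.5890467)/15 = 0.5889053

0.58891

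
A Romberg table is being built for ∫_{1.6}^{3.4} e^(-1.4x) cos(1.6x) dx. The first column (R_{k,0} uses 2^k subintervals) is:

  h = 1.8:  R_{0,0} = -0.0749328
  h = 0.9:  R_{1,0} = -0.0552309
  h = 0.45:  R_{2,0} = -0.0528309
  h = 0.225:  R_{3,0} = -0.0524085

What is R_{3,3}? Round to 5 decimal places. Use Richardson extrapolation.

R_{1,1} = -0.0552309 + (-0.0552309 − (-0.0749328))/3 = -0.0486636
R_{2,1} = -0.0528309 + (-0.0528309 − (-0.0552309))/3 = -0.0520309
R_{3,1} = (4·(-0.0524085) − (-0.0528309)) / 3 = -0.0522677
R_{2,2} = -0.0520309 + (-0.0520309 − (-0.0486636))/15 = -0.0522554
R_{3,2} = -0.0522677 + (-0.0522677 − (-0.0520309))/15 = -0.0522835
R_{3,3} = -0.0522835 + (-0.0522835 − (-0.0522554))/63 = -0.0522839
(Column j=1 coincides with Simpson's rule on the same nodes.)

-0.05228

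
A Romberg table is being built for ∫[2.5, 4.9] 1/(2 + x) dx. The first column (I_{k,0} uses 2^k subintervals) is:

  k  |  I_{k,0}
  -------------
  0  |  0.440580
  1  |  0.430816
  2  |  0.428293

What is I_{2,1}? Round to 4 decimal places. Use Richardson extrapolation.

I_{2,1} = (4·0.428293 − 0.430816) / 3 = 0.427452

0.4275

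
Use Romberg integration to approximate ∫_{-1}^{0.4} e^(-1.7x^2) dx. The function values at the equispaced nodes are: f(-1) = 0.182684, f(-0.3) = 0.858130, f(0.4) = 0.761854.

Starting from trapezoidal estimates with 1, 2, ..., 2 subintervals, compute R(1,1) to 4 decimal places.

R(0,0) (trapezoid, 1 panel, h=1.4000): 0.661177
R(1,0) (trapezoid, 2 panels, h=0.7000): 0.931279
R(1,1) = 0.931279 + (0.931279 − 0.661177)/3 = 1.021313

1.0213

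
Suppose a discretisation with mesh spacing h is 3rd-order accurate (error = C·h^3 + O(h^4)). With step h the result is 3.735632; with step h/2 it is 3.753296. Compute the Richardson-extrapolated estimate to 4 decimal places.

3.7558

The leading error scales as h^3; refining by a factor of 2 reduces it by 2^3 = 8.
Extrapolated value = (8·A(h/2) − A(h)) / (8 − 1)
= (8·3.753296 − 3.735632) / 7
= 26.290736 / 7 = 3.755819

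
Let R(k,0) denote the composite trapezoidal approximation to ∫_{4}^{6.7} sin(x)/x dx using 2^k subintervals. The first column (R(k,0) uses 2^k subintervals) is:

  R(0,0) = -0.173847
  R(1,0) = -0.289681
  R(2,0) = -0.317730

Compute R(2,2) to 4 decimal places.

Richardson extrapolation on the trapezoidal column (denominator 4−1=3):
R(1,1) = (4·(-0.289681) − (-0.173847)) / 3 = -0.328292
R(2,1) = -0.317730 + (-0.317730 − (-0.289681))/3 = -0.327080
R(2,2) = -0.327080 + (-0.327080 − (-0.328292))/15 = -0.326999

-0.3270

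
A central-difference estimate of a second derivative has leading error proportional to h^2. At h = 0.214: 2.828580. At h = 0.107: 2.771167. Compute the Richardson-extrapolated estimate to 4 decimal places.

2.7520

Extrapolated value = (4·A(h/2) − A(h)) / (4 − 1)
= (4·2.771167 − 2.828580) / 3
= 8.256088 / 3 = 2.752029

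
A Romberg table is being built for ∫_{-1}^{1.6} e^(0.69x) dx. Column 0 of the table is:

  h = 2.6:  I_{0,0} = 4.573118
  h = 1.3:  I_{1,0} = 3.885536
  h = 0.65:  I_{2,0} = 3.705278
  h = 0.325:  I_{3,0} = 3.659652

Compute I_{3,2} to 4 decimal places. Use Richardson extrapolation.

3.6444

Richardson extrapolation on the trapezoidal column (denominator 4−1=3):
I_{2,1} = (4·3.705278 − 3.885536) / 3 = 3.645192
I_{3,1} = 3.659652 + (3.659652 − 3.705278)/3 = 3.644443
I_{3,2} = (16·3.644443 − 3.645192) / 15 = 3.644393
(Column j=1 coincides with Simpson's rule on the same nodes.)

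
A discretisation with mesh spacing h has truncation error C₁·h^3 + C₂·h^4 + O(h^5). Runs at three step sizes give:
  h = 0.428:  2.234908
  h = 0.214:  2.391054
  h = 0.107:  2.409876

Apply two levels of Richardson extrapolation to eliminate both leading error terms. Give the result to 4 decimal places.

First eliminate the h^3 term (factor 2^3 = 8):
  B₁ = (8·2.391054 − 2.234908)/7 = 2.413361
  B₂ = (8·2.409876 − 2.391054)/7 = 2.412565
Then eliminate the h^4 term (factor 2^4 = 16):
  (16·2.412565 − 2.413361)/15 = 2.412512

2.4125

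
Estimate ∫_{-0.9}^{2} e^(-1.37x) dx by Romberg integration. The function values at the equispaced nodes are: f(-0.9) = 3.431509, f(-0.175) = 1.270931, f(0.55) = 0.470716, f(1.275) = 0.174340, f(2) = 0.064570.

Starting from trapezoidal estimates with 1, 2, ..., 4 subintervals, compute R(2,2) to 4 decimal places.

R(0,0) (trapezoid, 1 panel, h=2.9000): 5.069315
R(1,0) (trapezoid, 2 panels, h=1.4500): 3.217195
R(2,0) (trapezoid, 4 panels, h=0.7250): 2.656419
R(1,1) = 3.217195 + (3.217195 − 5.069315)/3 = 2.599822
R(2,1) = 2.656419 + (2.656419 − 3.217195)/3 = 2.469494
R(2,2) = 2.469494 + (2.469494 − 2.599822)/15 = 2.460805

2.4608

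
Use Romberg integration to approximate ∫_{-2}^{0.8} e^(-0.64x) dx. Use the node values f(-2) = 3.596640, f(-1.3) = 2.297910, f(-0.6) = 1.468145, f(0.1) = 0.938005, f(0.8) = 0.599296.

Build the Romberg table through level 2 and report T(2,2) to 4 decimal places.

4.6834

T(0,0) (trapezoid, 1 panel, h=2.8000): 5.874310
T(1,0) (trapezoid, 2 panels, h=1.4000): 4.992558
T(2,0) (trapezoid, 4 panels, h=0.7000): 4.761420
T(1,1) = 4.992558 + (4.992558 − 5.874310)/3 = 4.698641
T(2,1) = 4.761420 + (4.761420 − 4.992558)/3 = 4.684374
T(2,2) = 4.684374 + (4.684374 − 4.698641)/15 = 4.683423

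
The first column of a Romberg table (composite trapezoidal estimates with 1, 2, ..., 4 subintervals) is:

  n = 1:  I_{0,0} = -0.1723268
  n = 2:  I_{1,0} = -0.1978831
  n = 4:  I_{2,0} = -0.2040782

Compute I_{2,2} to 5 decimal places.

I_{1,1} = -0.1978831 + (-0.1978831 − (-0.1723268))/3 = -0.2064019
I_{2,1} = (4·(-0.2040782) − (-0.1978831)) / 3 = -0.2061432
I_{2,2} = (16·(-0.2061432) − (-0.2064019)) / 15 = -0.2061260

-0.20613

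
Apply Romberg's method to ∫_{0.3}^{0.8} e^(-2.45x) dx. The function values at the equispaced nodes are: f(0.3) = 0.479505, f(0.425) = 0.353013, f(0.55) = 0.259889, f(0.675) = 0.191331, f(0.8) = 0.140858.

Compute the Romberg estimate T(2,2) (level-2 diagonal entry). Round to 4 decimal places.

0.1382

T(0,0) (trapezoid, 1 panel, h=0.5000): 0.155091
T(1,0) (trapezoid, 2 panels, h=0.2500): 0.142518
T(2,0) (trapezoid, 4 panels, h=0.1250): 0.139302
T(1,1) = 0.142518 + (0.142518 − 0.155091)/3 = 0.138327
T(2,1) = 0.139302 + (0.139302 − 0.142518)/3 = 0.138230
T(2,2) = 0.138230 + (0.138230 − 0.138327)/15 = 0.138224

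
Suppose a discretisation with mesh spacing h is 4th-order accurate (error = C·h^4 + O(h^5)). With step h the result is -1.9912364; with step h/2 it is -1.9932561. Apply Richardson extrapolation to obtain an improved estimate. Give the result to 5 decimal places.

-1.99339

The leading error scales as h^4; refining by a factor of 2 reduces it by 2^4 = 16.
Extrapolated value = (16·A(h/2) − A(h)) / (16 − 1)
= (16·(-1.9932561) − (-1.9912364)) / 15
= -29.9008612 / 15 = -1.9933907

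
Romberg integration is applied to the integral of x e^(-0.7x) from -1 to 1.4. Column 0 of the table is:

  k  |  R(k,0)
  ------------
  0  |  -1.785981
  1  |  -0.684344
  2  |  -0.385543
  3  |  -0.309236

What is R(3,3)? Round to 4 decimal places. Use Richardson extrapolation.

-0.2837

Richardson extrapolation on the trapezoidal column (denominator 4−1=3):
R(1,1) = -0.684344 + (-0.684344 − (-1.785981))/3 = -0.317132
R(2,1) = (4·(-0.385543) − (-0.684344)) / 3 = -0.285943
R(3,1) = (4·(-0.309236) − (-0.385543)) / 3 = -0.283800
R(2,2) = (16·(-0.285943) − (-0.317132)) / 15 = -0.283864
R(3,2) = -0.283800 + (-0.283800 − (-0.285943))/15 = -0.283657
R(3,3) = -0.283657 + (-0.283657 − (-0.283864))/63 = -0.283654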